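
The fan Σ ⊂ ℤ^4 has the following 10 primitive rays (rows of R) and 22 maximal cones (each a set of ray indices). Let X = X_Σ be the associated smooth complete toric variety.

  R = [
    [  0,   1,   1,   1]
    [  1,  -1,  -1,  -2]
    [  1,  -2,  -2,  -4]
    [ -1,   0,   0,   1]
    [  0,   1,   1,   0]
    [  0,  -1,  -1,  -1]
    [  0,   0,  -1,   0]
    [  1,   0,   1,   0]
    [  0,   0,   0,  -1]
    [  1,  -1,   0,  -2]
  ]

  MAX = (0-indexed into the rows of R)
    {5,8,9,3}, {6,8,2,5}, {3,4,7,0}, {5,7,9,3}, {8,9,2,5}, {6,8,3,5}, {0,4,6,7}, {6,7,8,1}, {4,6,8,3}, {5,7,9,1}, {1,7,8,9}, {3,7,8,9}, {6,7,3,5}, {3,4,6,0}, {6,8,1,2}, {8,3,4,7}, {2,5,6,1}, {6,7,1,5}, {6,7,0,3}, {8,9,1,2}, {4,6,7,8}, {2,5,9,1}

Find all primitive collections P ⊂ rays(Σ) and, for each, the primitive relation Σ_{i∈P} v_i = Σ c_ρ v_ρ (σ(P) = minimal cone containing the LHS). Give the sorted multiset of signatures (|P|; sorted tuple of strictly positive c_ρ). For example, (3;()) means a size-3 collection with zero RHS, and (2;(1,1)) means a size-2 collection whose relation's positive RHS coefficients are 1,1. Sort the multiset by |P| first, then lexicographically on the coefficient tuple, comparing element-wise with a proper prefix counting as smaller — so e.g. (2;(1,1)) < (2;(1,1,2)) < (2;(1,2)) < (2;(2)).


Minimal non-faces — 17 found among 10 rays, 22 max cones:

  • {0,5}:  v_{0} + v_{5} = 0 ; sig = (2;())
  • {0,8}:  v_{0} + v_{8} = v_{4} ; sig = (2;(1))
  • {1,3}:  v_{1} + v_{3} = v_{5} ; sig = (2;(1))
  • {4,5}:  v_{4} + v_{5} = v_{8} ; sig = (2;(1))
  • {6,9}:  v_{6} + v_{9} = v_{1} ; sig = (2;(1))
  • {0,2}:  v_{0} + v_{2} = v_{1} + v_{8} ; sig = (2;(1,1))
  • {0,9}:  v_{0} + v_{9} = v_{7} + v_{8} ; sig = (2;(1,1))
  • {2,7}:  v_{2} + v_{7} = v_{1} + v_{9} ; sig = (2;(1,1))
  • {0,1}:  v_{0} + v_{1} = v_{6} + v_{7} + v_{8} ; sig = (2;(1,1,1))
  • {1,4}:  v_{1} + v_{4} = v_{6} + v_{7} + 2·v_{8} ; sig = (2;(1,1,2))
  • {2,3}:  v_{2} + v_{3} = 2·v_{5} + v_{8} ; sig = (2;(1,2))
  • {2,4}:  v_{2} + v_{4} = v_{1} + 2·v_{8} ; sig = (2;(1,2))
  • {4,9}:  v_{4} + v_{9} = v_{7} + 2·v_{8} ; sig = (2;(1,2))
  • {1,5,8}:  v_{1} + v_{5} + v_{8} = v_{2} ; sig = (3;(1))
  • {5,7,8}:  v_{5} + v_{7} + v_{8} = v_{9} ; sig = (3;(1))
  • {3,6,7,8}:  v_{3} + v_{6} + v_{7} + v_{8} = 0 ; sig = (4;())
  • {3,4,6,7}:  v_{3} + v_{4} + v_{6} + v_{7} = v_{0} ; sig = (4;(1))

so the primitive-relation signature multiset is
    |P|=2: 13 collections, coeffs (), (1), (1), (1), (1), (1,1), (1,1), (1,1), (1,1,1), (1,1,2), (1,2), (1,2), (1,2)
    |P|=3: 2 collections, coeffs (1), (1)
    |P|=4: 2 collections, coeffs (), (1)


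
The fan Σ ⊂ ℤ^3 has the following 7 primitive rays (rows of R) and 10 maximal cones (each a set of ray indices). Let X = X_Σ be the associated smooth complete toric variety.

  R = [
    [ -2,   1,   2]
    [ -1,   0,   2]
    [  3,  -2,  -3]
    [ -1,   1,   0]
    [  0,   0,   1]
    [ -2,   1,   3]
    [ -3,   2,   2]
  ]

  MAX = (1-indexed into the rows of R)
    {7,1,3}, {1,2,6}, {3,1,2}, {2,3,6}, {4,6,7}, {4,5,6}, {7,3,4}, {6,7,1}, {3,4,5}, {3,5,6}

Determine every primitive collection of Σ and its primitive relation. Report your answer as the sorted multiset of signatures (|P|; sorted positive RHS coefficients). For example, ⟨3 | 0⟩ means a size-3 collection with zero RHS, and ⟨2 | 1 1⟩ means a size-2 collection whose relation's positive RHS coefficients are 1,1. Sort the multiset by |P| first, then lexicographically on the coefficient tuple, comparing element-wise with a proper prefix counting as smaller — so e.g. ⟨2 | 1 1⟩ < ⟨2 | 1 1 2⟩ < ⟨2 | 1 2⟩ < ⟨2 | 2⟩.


Minimal non-faces — 9 found among 7 rays, 10 max cones:

  P = {1,4}:  v_{1} + v_{4} = v_{7}  →  sig = ⟨2 | 1⟩
  P = {1,5}:  v_{1} + v_{5} = v_{6}  →  sig = ⟨2 | 1⟩
  P = {2,4}:  v_{2} + v_{4} = v_{1}  →  sig = ⟨2 | 1⟩
  P = {5,7}:  v_{5} + v_{7} = v_{4} + v_{6}  →  sig = ⟨2 | 1 1⟩
  P = {2,5}:  v_{2} + v_{5} = v_{3} + 2·v_{6}  →  sig = ⟨2 | 1 2⟩
  P = {2,7}:  v_{2} + v_{7} = 2·v_{1}  →  sig = ⟨2 | 2⟩
  P = {3,4,6}:  v_{3} + v_{4} + v_{6} = 0  →  sig = ⟨3 | 0⟩
  P = {1,3,6}:  v_{1} + v_{3} + v_{6} = v_{2}  →  sig = ⟨3 | 1⟩
  P = {3,6,7}:  v_{3} + v_{6} + v_{7} = v_{1}  →  sig = ⟨3 | 1⟩

Sorted signature multiset PRS(X):
    ⟨2 | 1⟩
    ⟨2 | 1⟩
    ⟨2 | 1⟩
    ⟨2 | 1 1⟩
    ⟨2 | 1 2⟩
    ⟨2 | 2⟩
    ⟨3 | 0⟩
    ⟨3 | 1⟩
    ⟨3 | 1⟩


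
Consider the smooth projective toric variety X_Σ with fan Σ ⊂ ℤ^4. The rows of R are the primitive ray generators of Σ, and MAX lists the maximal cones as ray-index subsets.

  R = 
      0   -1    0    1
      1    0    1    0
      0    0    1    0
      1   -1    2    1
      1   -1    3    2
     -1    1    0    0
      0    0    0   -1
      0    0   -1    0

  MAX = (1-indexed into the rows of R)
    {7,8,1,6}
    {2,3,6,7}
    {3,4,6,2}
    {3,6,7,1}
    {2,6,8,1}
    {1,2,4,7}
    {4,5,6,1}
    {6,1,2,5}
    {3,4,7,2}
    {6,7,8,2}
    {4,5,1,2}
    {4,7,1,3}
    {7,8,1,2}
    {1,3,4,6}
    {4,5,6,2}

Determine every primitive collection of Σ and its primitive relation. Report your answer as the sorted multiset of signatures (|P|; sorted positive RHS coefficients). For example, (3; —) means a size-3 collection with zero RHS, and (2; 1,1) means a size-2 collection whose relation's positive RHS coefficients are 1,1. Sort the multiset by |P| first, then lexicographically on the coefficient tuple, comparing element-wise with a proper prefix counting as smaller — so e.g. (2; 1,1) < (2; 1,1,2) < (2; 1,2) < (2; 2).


Minimal non-faces — 9 found among 8 rays, 15 max cones:

  • {3,8}:  v_{3} + v_{8} = 0  so sig = (2; —)
  • {4,8}:  v_{4} + v_{8} = v_{1} + v_{2}  so sig = (2; 1,1)
  • {5,7}:  v_{5} + v_{7} = v_{3} + v_{4}  so sig = (2; 1,1)
  • {3,5}:  v_{3} + v_{5} = 2·v_{4} + v_{6}  so sig = (2; 1,2)
  • {5,8}:  v_{5} + v_{8} = 2·v_{1} + 2·v_{2} + v_{6}  so sig = (2; 1,2,2)
  • {1,2,3}:  v_{1} + v_{2} + v_{3} = v_{4}  so sig = (3; 1)
  • {4,6,7}:  v_{4} + v_{6} + v_{7} = 2·v_{3}  so sig = (3; 2)
  • {1,2,4,6}:  v_{1} + v_{2} + v_{4} + v_{6} = v_{5}  so sig = (4; 1)
  • {1,2,6,7}:  v_{1} + v_{2} + v_{6} + v_{7} = v_{3}  so sig = (4; 1)

Hence PRS(X_Σ) =
{ (2; —),  (2; 1,1) ×2,  (2; 1,2),  (2; 1,2,2),  (3; 1),  (3; 2),  (4; 1) ×2 }


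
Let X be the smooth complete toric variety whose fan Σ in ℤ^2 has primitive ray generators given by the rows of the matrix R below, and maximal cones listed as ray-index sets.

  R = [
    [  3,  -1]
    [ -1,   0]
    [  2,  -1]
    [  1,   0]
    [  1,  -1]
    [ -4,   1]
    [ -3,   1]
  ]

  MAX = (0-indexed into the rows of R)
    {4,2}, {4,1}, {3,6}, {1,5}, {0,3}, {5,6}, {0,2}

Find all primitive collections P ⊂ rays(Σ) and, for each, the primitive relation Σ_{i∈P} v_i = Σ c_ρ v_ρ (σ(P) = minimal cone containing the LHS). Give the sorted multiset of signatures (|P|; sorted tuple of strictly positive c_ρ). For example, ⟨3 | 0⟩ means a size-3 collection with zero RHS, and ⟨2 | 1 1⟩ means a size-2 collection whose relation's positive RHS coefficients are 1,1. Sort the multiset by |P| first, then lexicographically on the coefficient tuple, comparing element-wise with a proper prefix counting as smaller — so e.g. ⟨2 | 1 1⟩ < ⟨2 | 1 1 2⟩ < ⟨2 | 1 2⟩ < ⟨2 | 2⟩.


14 minimal non-faces of Δ(Σ) (on 7 rays):

  P = {0,6}:  v_{0} + v_{6} = 0 — sig = ⟨2 | 0⟩
  P = {1,3}:  v_{1} + v_{3} = 0 — sig = ⟨2 | 0⟩
  P = {0,1}:  v_{0} + v_{1} = v_{2} — sig = ⟨2 | 1⟩
  P = {0,5}:  v_{0} + v_{5} = v_{1} — sig = ⟨2 | 1⟩
  P = {1,2}:  v_{1} + v_{2} = v_{4} — sig = ⟨2 | 1⟩
  P = {1,6}:  v_{1} + v_{6} = v_{5} — sig = ⟨2 | 1⟩
  P = {2,3}:  v_{2} + v_{3} = v_{0} — sig = ⟨2 | 1⟩
  P = {2,6}:  v_{2} + v_{6} = v_{1} — sig = ⟨2 | 1⟩
  P = {3,4}:  v_{3} + v_{4} = v_{2} — sig = ⟨2 | 1⟩
  P = {3,5}:  v_{3} + v_{5} = v_{6} — sig = ⟨2 | 1⟩
  P = {0,4}:  v_{0} + v_{4} = 2·v_{2} — sig = ⟨2 | 2⟩
  P = {2,5}:  v_{2} + v_{5} = 2·v_{1} — sig = ⟨2 | 2⟩
  P = {4,6}:  v_{4} + v_{6} = 2·v_{1} — sig = ⟨2 | 2⟩
  P = {4,5}:  v_{4} + v_{5} = 3·v_{1} — sig = ⟨2 | 3⟩

Sorted signature multiset PRS(X):
    |P|=2: 14 collections, coeffs (), (), (1), (1), (1), (1), (1), (1), (1), (1), (2), (2), (2), (3)


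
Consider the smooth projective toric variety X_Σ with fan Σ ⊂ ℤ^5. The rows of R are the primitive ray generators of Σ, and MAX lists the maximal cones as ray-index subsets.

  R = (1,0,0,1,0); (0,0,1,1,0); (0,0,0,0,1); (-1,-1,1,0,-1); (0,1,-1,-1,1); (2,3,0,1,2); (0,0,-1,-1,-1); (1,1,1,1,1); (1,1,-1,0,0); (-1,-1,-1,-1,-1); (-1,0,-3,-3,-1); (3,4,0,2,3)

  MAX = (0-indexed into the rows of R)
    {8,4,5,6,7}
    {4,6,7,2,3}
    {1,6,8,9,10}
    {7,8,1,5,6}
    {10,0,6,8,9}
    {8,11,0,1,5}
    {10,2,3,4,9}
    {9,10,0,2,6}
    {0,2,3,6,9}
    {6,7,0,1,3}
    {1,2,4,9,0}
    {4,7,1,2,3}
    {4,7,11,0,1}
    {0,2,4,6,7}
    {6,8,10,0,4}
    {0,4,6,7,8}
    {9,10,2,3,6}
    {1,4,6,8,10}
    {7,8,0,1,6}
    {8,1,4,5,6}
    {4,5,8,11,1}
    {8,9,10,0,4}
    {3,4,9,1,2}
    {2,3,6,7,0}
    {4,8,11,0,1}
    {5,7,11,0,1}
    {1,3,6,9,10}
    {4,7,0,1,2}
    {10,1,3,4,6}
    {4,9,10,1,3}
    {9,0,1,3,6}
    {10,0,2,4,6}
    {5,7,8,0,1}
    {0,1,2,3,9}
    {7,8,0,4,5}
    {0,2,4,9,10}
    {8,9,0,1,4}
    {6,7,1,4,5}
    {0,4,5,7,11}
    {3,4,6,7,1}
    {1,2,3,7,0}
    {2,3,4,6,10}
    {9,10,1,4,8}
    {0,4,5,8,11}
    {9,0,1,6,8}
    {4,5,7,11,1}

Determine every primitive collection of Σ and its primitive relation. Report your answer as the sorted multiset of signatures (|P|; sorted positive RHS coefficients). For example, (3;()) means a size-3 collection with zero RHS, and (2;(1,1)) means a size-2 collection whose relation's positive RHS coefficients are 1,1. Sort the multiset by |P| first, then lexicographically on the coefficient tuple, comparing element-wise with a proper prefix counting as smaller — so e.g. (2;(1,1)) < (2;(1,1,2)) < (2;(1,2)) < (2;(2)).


Σ has 24 primitive collections:

  • {7,9}:  v_{7} + v_{9} = 0 — sig = (2;())
  • {2,8}:  v_{2} + v_{8} = v_{0} + v_{4} — sig = (2;(1,1))
  • {3,8}:  v_{3} + v_{8} = v_{1} + v_{6} — sig = (2;(1,1))
  • {3,11}:  v_{3} + v_{11} = v_{1} + v_{5} — sig = (2;(1,1))
  • {6,11}:  v_{6} + v_{11} = v_{5} + v_{8} — sig = (2;(1,1))
  • {7,10}:  v_{7} + v_{10} = v_{4} + v_{6} — sig = (2;(1,1))
  • {5,9}:  v_{5} + v_{9} = v_{1} + v_{4} + v_{8} — sig = (2;(1,1,1))
  • {2,5}:  v_{2} + v_{5} = v_{0} + v_{1} + 2·v_{4} + v_{7} — sig = (2;(1,1,1,2))
  • {3,5}:  v_{3} + v_{5} = 2·v_{1} + v_{4} + v_{6} + v_{7} — sig = (2;(1,1,1,2))
  • {5,10}:  v_{5} + v_{10} = v_{1} + 2·v_{4} + v_{6} + v_{8} — sig = (2;(1,1,1,2))
  • {9,11}:  v_{9} + v_{11} = v_{0} + 2·v_{1} + 2·v_{4} + v_{8} — sig = (2;(1,1,2,2))
  • {10,11}:  v_{10} + v_{11} = v_{1} + 2·v_{4} + 2·v_{8} — sig = (2;(1,2,2))
  • {2,11}:  v_{2} + v_{11} = 2·v_{0} + 2·v_{1} + 3·v_{4} + v_{7} — sig = (2;(1,2,2,3))
  • {0,3,4}:  v_{0} + v_{3} + v_{4} = 0 — sig = (3;())
  • {1,2,6}:  v_{1} + v_{2} + v_{6} = 0 — sig = (3;())
  • {4,6,9}:  v_{4} + v_{6} + v_{9} = v_{10} — sig = (3;(1))
  • {0,1,10}:  v_{0} + v_{1} + v_{10} = v_{8} + v_{9} — sig = (3;(1,1))
  • {0,3,10}:  v_{0} + v_{3} + v_{10} = v_{6} + v_{9} — sig = (3;(1,1))
  • {1,2,10}:  v_{1} + v_{2} + v_{10} = v_{4} + v_{9} — sig = (3;(1,1))
  • {0,5,6}:  v_{0} + v_{5} + v_{6} = v_{7} + 2·v_{8} — sig = (3;(1,2))
  • {7,8,11}:  v_{7} + v_{8} + v_{11} = v_{0} + 2·v_{5} — sig = (3;(1,2))
  • {0,1,4,5}:  v_{0} + v_{1} + v_{4} + v_{5} = v_{11} — sig = (4;(1))
  • {0,1,4,6}:  v_{0} + v_{1} + v_{4} + v_{6} = v_{8} — sig = (4;(1))
  • {1,4,7,8}:  v_{1} + v_{4} + v_{7} + v_{8} = v_{5} — sig = (4;(1))

Signatures (|P|; sorted positive RHS coefficients), sorted:
[(2;()), (2;(1,1)), (2;(1,1)), (2;(1,1)), (2;(1,1)), (2;(1,1)), (2;(1,1,1)), (2;(1,1,1,2)), (2;(1,1,1,2)), (2;(1,1,1,2)), (2;(1,1,2,2)), (2;(1,2,2)), (2;(1,2,2,3)), (3;()), (3;()), (3;(1)), (3;(1,1)), (3;(1,1)), (3;(1,1)), (3;(1,2)), (3;(1,2)), (4;(1)), (4;(1)), (4;(1))]


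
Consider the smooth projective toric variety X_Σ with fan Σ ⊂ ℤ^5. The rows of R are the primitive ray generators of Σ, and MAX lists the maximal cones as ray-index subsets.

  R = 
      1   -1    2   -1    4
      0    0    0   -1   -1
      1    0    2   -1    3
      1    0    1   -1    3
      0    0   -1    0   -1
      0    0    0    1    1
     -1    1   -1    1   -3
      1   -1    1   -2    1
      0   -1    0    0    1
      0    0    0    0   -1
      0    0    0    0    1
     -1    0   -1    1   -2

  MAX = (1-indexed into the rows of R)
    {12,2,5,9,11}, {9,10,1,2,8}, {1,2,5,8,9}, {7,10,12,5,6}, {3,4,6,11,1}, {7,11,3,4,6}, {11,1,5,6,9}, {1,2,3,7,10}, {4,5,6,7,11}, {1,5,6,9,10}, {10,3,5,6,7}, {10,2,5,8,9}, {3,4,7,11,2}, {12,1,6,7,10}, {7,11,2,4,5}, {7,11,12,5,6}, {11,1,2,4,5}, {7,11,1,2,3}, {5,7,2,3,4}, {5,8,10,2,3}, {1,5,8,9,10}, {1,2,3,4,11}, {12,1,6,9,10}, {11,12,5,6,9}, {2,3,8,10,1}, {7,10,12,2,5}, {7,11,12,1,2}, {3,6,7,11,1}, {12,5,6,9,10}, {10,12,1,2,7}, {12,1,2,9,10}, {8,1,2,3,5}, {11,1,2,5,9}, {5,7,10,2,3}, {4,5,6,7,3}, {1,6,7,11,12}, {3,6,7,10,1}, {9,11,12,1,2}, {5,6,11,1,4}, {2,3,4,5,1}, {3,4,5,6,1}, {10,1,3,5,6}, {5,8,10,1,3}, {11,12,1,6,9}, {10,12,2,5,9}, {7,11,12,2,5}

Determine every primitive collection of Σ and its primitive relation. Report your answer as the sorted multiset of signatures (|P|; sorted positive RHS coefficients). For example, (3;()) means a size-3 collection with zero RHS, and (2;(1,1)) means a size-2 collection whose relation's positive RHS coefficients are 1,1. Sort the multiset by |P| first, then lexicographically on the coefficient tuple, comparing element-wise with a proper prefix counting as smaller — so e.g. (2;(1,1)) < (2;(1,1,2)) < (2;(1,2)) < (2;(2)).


Δ(Σ) — 12 vertices, 18 min non-faces:

  P = {2,6}:  v_{2} + v_{6} = 0 — sig = (2;())
  P = {10,11}:  v_{10} + v_{11} = 0 — sig = (2;())
  P = {3,9}:  v_{3} + v_{9} = v_{1} — sig = (2;(1))
  P = {4,12}:  v_{4} + v_{12} = v_{11} — sig = (2;(1))
  P = {7,9}:  v_{7} + v_{9} = v_{12} — sig = (2;(1))
  P = {3,12}:  v_{3} + v_{12} = v_{1} + v_{7} — sig = (2;(1,1))
  P = {4,10}:  v_{4} + v_{10} = v_{3} + v_{5} — sig = (2;(1,1))
  P = {7,8}:  v_{7} + v_{8} = v_{2} + v_{10} — sig = (2;(1,1))
  P = {4,9}:  v_{4} + v_{9} = v_{1} + v_{5} + v_{11} — sig = (2;(1,1,1))
  P = {6,8}:  v_{6} + v_{8} = v_{1} + v_{5} + v_{10} — sig = (2;(1,1,1))
  P = {8,11}:  v_{8} + v_{11} = v_{1} + v_{2} + v_{5} — sig = (2;(1,1,1))
  P = {8,12}:  v_{8} + v_{12} = v_{2} + v_{9} + v_{10} — sig = (2;(1,1,1))
  P = {4,8}:  v_{4} + v_{8} = v_{1} + v_{2} + v_{3} + 2·v_{5} — sig = (2;(1,1,1,2))
  P = {1,5,7}:  v_{1} + v_{5} + v_{7} = 0 — sig = (3;())
  P = {1,5,12}:  v_{1} + v_{5} + v_{12} = v_{9} — sig = (3;(1))
  P = {3,5,11}:  v_{3} + v_{5} + v_{11} = v_{4} — sig = (3;(1))
  P = {1,4,7}:  v_{1} + v_{4} + v_{7} = v_{3} + v_{11} — sig = (3;(1,1))
  P = {1,2,5,10}:  v_{1} + v_{2} + v_{5} + v_{10} = v_{8} — sig = (4;(1))

Hence PRS(X_Σ) =
[(2;()), (2;()), (2;(1)), (2;(1)), (2;(1)), (2;(1,1)), (2;(1,1)), (2;(1,1)), (2;(1,1,1)), (2;(1,1,1)), (2;(1,1,1)), (2;(1,1,1)), (2;(1,1,1,2)), (3;()), (3;(1)), (3;(1)), (3;(1,1)), (4;(1))]


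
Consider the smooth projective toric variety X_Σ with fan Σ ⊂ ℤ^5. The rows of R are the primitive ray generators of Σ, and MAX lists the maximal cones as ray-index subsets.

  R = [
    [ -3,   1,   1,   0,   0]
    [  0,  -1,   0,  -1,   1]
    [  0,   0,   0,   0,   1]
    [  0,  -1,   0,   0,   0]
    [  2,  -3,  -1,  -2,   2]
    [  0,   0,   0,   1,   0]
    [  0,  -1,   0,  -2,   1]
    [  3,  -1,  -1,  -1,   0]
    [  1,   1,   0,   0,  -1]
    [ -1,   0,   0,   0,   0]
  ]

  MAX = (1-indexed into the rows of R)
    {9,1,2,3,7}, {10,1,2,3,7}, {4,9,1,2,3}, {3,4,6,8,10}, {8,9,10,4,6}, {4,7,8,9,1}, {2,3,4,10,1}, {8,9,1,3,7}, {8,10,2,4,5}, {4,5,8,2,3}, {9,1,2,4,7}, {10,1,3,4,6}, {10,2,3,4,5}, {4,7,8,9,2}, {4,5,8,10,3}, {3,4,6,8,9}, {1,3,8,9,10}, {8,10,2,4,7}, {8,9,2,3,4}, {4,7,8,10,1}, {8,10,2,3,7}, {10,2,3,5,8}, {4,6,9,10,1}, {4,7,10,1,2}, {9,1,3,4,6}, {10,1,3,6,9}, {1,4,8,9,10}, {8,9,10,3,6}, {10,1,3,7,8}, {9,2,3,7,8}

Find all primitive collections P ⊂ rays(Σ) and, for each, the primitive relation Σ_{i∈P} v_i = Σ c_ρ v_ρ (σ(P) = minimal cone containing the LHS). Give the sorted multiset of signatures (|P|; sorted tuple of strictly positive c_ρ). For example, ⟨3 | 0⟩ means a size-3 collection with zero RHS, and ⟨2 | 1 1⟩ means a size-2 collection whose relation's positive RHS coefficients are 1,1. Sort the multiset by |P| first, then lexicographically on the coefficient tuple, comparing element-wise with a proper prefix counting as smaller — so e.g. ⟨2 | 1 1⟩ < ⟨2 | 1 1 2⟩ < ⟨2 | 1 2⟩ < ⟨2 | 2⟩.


Primitive collections (14):

  P={6,7}:  v_{6} + v_{7} = v_{2}  ⟹  sig = ⟨2 | 1⟩
  P={2,6}:  v_{2} + v_{6} = v_{3} + v_{4}  ⟹  sig = ⟨2 | 1 1⟩
  P={5,9}:  v_{5} + v_{9} = v_{2} + v_{8}  ⟹  sig = ⟨2 | 1 1⟩
  P={5,6}:  v_{5} + v_{6} = 2·v_{3} + 2·v_{4} + v_{8} + v_{10}  ⟹  sig = ⟨2 | 1 1 2 2⟩
  P={5,7}:  v_{5} + v_{7} = 3·v_{2} + v_{8} + v_{10}  ⟹  sig = ⟨2 | 1 1 3⟩
  P={1,5}:  v_{1} + v_{5} = 2·v_{2} + v_{10}  ⟹  sig = ⟨2 | 1 2⟩
  P={1,6,8}:  v_{1} + v_{6} + v_{8} = 0  ⟹  sig = ⟨3 | 0⟩
  P={1,2,8}:  v_{1} + v_{2} + v_{8} = v_{7}  ⟹  sig = ⟨3 | 1⟩
  P={2,9,10}:  v_{2} + v_{9} + v_{10} = v_{1} + v_{8}  ⟹  sig = ⟨3 | 1 1⟩
  P={3,4,7}:  v_{3} + v_{4} + v_{7} = 2·v_{2}  ⟹  sig = ⟨3 | 2⟩
  P={7,9,10}:  v_{7} + v_{9} + v_{10} = 2·v_{1} + 2·v_{8}  ⟹  sig = ⟨3 | 2 2⟩
  P={3,4,9,10}:  v_{3} + v_{4} + v_{9} + v_{10} = 0  ⟹  sig = ⟨4 | 0⟩
  P={1,3,4,8}:  v_{1} + v_{3} + v_{4} + v_{8} = v_{2}  ⟹  sig = ⟨4 | 1⟩
  P={2,3,4,8,10}:  v_{2} + v_{3} + v_{4} + v_{8} + v_{10} = v_{5}  ⟹  sig = ⟨5 | 1⟩

so the primitive-relation signature multiset is
    |P|=2: 6 collections, coeffs (1), (1,1), (1,1), (1,1,2,2), (1,1,3), (1,2)
    |P|=3: 5 collections, coeffs (), (1), (1,1), (2), (2,2)
    |P|=4: 2 collections, coeffs (), (1)
    |P|=5: 1 collection, coeffs (1)


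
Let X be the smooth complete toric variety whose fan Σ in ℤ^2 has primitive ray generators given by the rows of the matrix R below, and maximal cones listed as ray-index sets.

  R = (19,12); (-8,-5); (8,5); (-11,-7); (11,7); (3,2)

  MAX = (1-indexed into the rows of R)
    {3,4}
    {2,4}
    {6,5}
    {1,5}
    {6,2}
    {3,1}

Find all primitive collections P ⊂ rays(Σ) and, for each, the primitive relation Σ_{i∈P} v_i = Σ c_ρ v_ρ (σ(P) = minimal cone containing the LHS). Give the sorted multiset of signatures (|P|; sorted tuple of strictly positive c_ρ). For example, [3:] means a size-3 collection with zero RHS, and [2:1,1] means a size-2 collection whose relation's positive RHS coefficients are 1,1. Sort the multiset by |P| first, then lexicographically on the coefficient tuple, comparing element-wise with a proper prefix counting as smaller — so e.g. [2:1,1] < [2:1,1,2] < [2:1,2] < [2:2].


9 collections generate NE(X_Σ); each relation:

  P={2,3}:  v_{2} + v_{3} = 0 — sig = [2:]
  P={4,5}:  v_{4} + v_{5} = 0 — sig = [2:]
  P={1,2}:  v_{1} + v_{2} = v_{5} — sig = [2:1]
  P={1,4}:  v_{1} + v_{4} = v_{3} — sig = [2:1]
  P={2,5}:  v_{2} + v_{5} = v_{6} — sig = [2:1]
  P={3,5}:  v_{3} + v_{5} = v_{1} — sig = [2:1]
  P={3,6}:  v_{3} + v_{6} = v_{5} — sig = [2:1]
  P={4,6}:  v_{4} + v_{6} = v_{2} — sig = [2:1]
  P={1,6}:  v_{1} + v_{6} = 2·v_{5} — sig = [2:2]

Sorted signature multiset PRS(X):
{ [2:] ×2,  [2:1] ×6,  [2:2] }


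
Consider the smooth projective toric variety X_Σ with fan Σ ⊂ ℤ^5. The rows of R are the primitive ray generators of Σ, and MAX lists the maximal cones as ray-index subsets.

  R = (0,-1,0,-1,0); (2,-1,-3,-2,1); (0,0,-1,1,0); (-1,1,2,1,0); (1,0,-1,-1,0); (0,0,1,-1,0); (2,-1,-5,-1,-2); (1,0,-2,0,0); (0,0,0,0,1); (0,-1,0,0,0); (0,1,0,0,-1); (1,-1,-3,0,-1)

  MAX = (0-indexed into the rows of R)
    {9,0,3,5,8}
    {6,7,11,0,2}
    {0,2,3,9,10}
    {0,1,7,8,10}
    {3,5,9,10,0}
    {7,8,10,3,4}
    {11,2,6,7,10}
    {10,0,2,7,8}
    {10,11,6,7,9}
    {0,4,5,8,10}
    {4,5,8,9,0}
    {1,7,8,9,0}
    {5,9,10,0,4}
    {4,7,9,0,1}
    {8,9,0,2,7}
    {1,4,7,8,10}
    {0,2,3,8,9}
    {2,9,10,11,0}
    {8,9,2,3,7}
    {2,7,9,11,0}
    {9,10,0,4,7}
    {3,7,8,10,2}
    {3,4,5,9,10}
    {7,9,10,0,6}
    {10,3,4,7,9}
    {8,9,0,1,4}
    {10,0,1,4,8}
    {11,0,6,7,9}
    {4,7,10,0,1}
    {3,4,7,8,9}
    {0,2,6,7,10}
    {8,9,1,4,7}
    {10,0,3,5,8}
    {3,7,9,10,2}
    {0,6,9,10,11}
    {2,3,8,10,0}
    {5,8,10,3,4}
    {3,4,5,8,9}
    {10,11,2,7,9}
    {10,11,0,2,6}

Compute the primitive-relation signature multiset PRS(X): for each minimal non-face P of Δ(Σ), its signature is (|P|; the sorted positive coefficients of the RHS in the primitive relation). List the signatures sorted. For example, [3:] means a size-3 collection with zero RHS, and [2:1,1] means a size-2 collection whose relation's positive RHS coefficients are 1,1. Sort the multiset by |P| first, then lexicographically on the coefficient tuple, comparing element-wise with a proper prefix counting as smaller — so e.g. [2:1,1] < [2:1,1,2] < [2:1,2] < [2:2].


Σ has 24 primitive collections:

  • {2,5}:  v_{2} + v_{5} = 0  so sig = [2:]
  • {2,4}:  v_{2} + v_{4} = v_{7}  so sig = [2:1]
  • {5,7}:  v_{5} + v_{7} = v_{4}  so sig = [2:1]
  • {1,3}:  v_{1} + v_{3} = v_{4} + v_{8}  so sig = [2:1,1]
  • {3,6}:  v_{3} + v_{6} = v_{10} + v_{11}  so sig = [2:1,1]
  • {3,11}:  v_{3} + v_{11} = v_{2} + v_{9} + v_{10}  so sig = [2:1,1,1]
  • {8,11}:  v_{8} + v_{11} = v_{0} + v_{2} + v_{7}  so sig = [2:1,1,1]
  • {5,11}:  v_{5} + v_{11} = v_{0} + v_{7} + v_{9} + v_{10}  so sig = [2:1,1,1,1]
  • {4,11}:  v_{4} + v_{11} = v_{0} + 2·v_{7} + v_{9} + v_{10}  so sig = [2:1,1,1,2]
  • {1,2}:  v_{1} + v_{2} = v_{0} + 2·v_{7} + v_{8}  so sig = [2:1,1,2]
  • {1,5}:  v_{1} + v_{5} = v_{0} + 2·v_{4} + v_{8}  so sig = [2:1,1,2]
  • {6,8}:  v_{6} + v_{8} = 2·v_{0} + v_{2} + 2·v_{7} + v_{10}  so sig = [2:1,1,2,2]
  • {5,6}:  v_{5} + v_{6} = 2·v_{0} + 2·v_{7} + v_{9} + 2·v_{10}  so sig = [2:1,2,2,2]
  • {4,6}:  v_{4} + v_{6} = 2·v_{0} + 3·v_{7} + v_{9} + 2·v_{10}  so sig = [2:1,2,2,3]
  • {1,6}:  v_{1} + v_{6} = 3·v_{0} + 4·v_{7} + v_{10}  so sig = [2:1,3,4]
  • {1,11}:  v_{1} + v_{11} = 2·v_{0} + 3·v_{7}  so sig = [2:2,3]
  • {0,3,7}:  v_{0} + v_{3} + v_{7} = 0  so sig = [3:]
  • {8,9,10}:  v_{8} + v_{9} + v_{10} = 0  so sig = [3:]
  • {0,3,4}:  v_{0} + v_{3} + v_{4} = v_{5}  so sig = [3:1]
  • {1,9,10}:  v_{1} + v_{9} + v_{10} = v_{0} + v_{4} + v_{7}  so sig = [3:1,1,1]
  • {2,6,9}:  v_{2} + v_{6} + v_{9} = 2·v_{11}  so sig = [3:2]
  • {0,4,7,8}:  v_{0} + v_{4} + v_{7} + v_{8} = v_{1}  so sig = [4:1]
  • {0,7,10,11}:  v_{0} + v_{7} + v_{10} + v_{11} = v_{6}  so sig = [4:1]
  • {0,2,7,9,10}:  v_{0} + v_{2} + v_{7} + v_{9} + v_{10} = v_{11}  so sig = [5:1]

Sorted signature multiset PRS(X):
{ [2:],  [2:1] ×2,  [2:1,1] ×2,  [2:1,1,1] ×2,  [2:1,1,1,1],  [2:1,1,1,2],  [2:1,1,2] ×2,  [2:1,1,2,2],  [2:1,2,2,2],  [2:1,2,2,3],  [2:1,3,4],  [2:2,3],  [3:] ×2,  [3:1],  [3:1,1,1],  [3:2],  [4:1] ×2,  [5:1] }


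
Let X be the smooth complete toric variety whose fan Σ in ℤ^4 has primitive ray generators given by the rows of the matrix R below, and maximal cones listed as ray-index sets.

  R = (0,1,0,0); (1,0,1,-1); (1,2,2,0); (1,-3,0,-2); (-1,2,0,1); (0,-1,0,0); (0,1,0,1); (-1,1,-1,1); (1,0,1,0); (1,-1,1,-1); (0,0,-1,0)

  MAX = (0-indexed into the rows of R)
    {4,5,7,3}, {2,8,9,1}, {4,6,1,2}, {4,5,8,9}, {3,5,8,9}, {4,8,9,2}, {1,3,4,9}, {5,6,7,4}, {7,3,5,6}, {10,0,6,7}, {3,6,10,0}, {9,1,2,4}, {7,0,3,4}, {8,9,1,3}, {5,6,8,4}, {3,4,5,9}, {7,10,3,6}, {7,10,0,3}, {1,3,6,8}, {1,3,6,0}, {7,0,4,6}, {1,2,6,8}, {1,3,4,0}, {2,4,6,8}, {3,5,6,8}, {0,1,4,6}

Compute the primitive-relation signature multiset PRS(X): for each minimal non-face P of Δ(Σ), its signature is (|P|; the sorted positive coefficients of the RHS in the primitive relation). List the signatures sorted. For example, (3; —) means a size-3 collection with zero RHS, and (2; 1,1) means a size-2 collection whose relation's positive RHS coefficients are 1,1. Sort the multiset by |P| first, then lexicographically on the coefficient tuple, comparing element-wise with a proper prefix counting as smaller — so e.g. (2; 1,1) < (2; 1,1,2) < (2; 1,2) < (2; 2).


The 22 primitive collections of Σ (r=11, n=4):

  P={0,5}:  v_{0} + v_{5} = 0  ⇒ sig = (2; —)
  P={7,9}:  v_{7} + v_{9} = 0  ⇒ sig = (2; —)
  P={0,9}:  v_{0} + v_{9} = v_{1}  ⇒ sig = (2; 1)
  P={1,5}:  v_{1} + v_{5} = v_{9}  ⇒ sig = (2; 1)
  P={1,7}:  v_{1} + v_{7} = v_{0}  ⇒ sig = (2; 1)
  P={6,9}:  v_{6} + v_{9} = v_{8}  ⇒ sig = (2; 1)
  P={7,8}:  v_{7} + v_{8} = v_{6}  ⇒ sig = (2; 1)
  P={0,8}:  v_{0} + v_{8} = v_{1} + v_{6}  ⇒ sig = (2; 1,1)
  P={2,3}:  v_{2} + v_{3} = v_{1} + v_{9}  ⇒ sig = (2; 1,1)
  P={4,10}:  v_{4} + v_{10} = v_{0} + v_{7}  ⇒ sig = (2; 1,1)
  P={2,5}:  v_{2} + v_{5} = v_{4} + v_{8} + v_{9}  ⇒ sig = (2; 1,1,1)
  P={2,7}:  v_{2} + v_{7} = v_{1} + v_{4} + v_{6}  ⇒ sig = (2; 1,1,1)
  P={2,10}:  v_{2} + v_{10} = v_{0} + v_{1} + v_{6}  ⇒ sig = (2; 1,1,1)
  P={5,10}:  v_{5} + v_{10} = v_{3} + v_{6} + v_{7}  ⇒ sig = (2; 1,1,1)
  P={9,10}:  v_{9} + v_{10} = v_{0} + v_{3} + v_{6}  ⇒ sig = (2; 1,1,1)
  P={0,2}:  v_{0} + v_{2} = 2·v_{1} + v_{4} + v_{6}  ⇒ sig = (2; 1,1,2)
  P={1,10}:  v_{1} + v_{10} = 2·v_{0} + v_{3} + v_{6}  ⇒ sig = (2; 1,1,2)
  P={8,10}:  v_{8} + v_{10} = v_{0} + v_{3} + 2·v_{6}  ⇒ sig = (2; 1,1,2)
  P={3,4,6}:  v_{3} + v_{4} + v_{6} = 0  ⇒ sig = (3; —)
  P={1,4,8}:  v_{1} + v_{4} + v_{8} = v_{2}  ⇒ sig = (3; 1)
  P={3,4,8}:  v_{3} + v_{4} + v_{8} = v_{9}  ⇒ sig = (3; 1)
  P={0,3,6,7}:  v_{0} + v_{3} + v_{6} + v_{7} = v_{10}  ⇒ sig = (4; 1)

Hence PRS(X_Σ) =
    (2; —)
    (2; —)
    (2; 1)
    (2; 1)
    (2; 1)
    (2; 1)
    (2; 1)
    (2; 1,1)
    (2; 1,1)
    (2; 1,1)
    (2; 1,1,1)
    (2; 1,1,1)
    (2; 1,1,1)
    (2; 1,1,1)
    (2; 1,1,1)
    (2; 1,1,2)
    (2; 1,1,2)
    (2; 1,1,2)
    (3; —)
    (3; 1)
    (3; 1)
    (4; 1)


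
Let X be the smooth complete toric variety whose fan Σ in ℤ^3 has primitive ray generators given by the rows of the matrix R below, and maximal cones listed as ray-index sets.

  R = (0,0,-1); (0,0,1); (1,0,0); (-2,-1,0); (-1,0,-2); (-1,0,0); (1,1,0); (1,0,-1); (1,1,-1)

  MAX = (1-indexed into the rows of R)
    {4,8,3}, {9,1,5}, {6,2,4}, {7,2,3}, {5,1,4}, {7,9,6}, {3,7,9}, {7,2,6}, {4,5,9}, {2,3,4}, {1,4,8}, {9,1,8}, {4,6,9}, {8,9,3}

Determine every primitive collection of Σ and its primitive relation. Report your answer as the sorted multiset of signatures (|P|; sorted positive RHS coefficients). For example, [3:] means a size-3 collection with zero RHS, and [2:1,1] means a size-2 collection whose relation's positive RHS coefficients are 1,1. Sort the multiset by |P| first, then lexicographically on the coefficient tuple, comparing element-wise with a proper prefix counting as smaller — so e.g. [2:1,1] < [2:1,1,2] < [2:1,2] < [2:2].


18 minimal non-faces of Δ(Σ) (on 9 rays):

  P={1,2}:  v_{1} + v_{2} = 0  →  sig = [2:]
  P={3,6}:  v_{3} + v_{6} = 0  →  sig = [2:]
  P={1,3}:  v_{1} + v_{3} = v_{8}  →  sig = [2:1]
  P={1,7}:  v_{1} + v_{7} = v_{9}  →  sig = [2:1]
  P={2,8}:  v_{2} + v_{8} = v_{3}  →  sig = [2:1]
  P={2,9}:  v_{2} + v_{9} = v_{7}  →  sig = [2:1]
  P={4,7}:  v_{4} + v_{7} = v_{6}  →  sig = [2:1]
  P={6,8}:  v_{6} + v_{8} = v_{1}  →  sig = [2:1]
  P={1,6}:  v_{1} + v_{6} = v_{4} + v_{9}  →  sig = [2:1,1]
  P={2,5}:  v_{2} + v_{5} = v_{4} + v_{9}  →  sig = [2:1,1]
  P={7,8}:  v_{7} + v_{8} = v_{3} + v_{9}  →  sig = [2:1,1]
  P={5,7}:  v_{5} + v_{7} = v_{4} + 2·v_{9}  →  sig = [2:1,2]
  P={3,5}:  v_{3} + v_{5} = 2·v_{1}  →  sig = [2:2]
  P={5,6}:  v_{5} + v_{6} = 2·v_{4} + 2·v_{9}  →  sig = [2:2,2]
  P={5,8}:  v_{5} + v_{8} = 3·v_{1}  →  sig = [2:3]
  P={1,4,9}:  v_{1} + v_{4} + v_{9} = v_{5}  →  sig = [3:1]
  P={3,4,9}:  v_{3} + v_{4} + v_{9} = v_{1}  →  sig = [3:1]
  P={4,8,9}:  v_{4} + v_{8} + v_{9} = 2·v_{1}  →  sig = [3:2]

Signatures (|P|; sorted positive RHS coefficients), sorted:
    [2:]
    [2:]
    [2:1]
    [2:1]
    [2:1]
    [2:1]
    [2:1]
    [2:1]
    [2:1,1]
    [2:1,1]
    [2:1,1]
    [2:1,2]
    [2:2]
    [2:2,2]
    [2:3]
    [3:1]
    [3:1]
    [3:2]


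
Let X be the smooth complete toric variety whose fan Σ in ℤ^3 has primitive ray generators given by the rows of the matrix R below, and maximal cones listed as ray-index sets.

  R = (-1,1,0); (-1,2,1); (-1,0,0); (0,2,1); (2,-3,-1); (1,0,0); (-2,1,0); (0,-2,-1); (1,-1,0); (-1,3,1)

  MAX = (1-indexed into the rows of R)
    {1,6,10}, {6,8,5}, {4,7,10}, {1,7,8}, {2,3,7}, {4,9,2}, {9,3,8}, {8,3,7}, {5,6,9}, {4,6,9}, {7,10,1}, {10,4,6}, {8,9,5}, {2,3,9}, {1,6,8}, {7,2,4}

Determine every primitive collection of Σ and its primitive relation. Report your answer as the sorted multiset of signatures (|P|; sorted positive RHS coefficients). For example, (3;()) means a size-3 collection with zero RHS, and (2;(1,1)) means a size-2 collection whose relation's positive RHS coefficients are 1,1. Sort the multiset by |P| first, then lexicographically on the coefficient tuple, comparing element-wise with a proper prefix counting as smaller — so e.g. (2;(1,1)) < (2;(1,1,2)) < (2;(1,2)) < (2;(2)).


Δ(Σ) — 10 vertices, 22 min non-faces:

  P={1,9}:  v_{1} + v_{9} = 0 — sig = (2;())
  P={3,6}:  v_{3} + v_{6} = 0 — sig = (2;())
  P={4,8}:  v_{4} + v_{8} = 0 — sig = (2;())
  P={1,3}:  v_{1} + v_{3} = v_{7} — sig = (2;(1))
  P={1,4}:  v_{1} + v_{4} = v_{10} — sig = (2;(1))
  P={2,5}:  v_{2} + v_{5} = v_{9} — sig = (2;(1))
  P={2,6}:  v_{2} + v_{6} = v_{4} — sig = (2;(1))
  P={2,8}:  v_{2} + v_{8} = v_{3} — sig = (2;(1))
  P={3,4}:  v_{3} + v_{4} = v_{2} — sig = (2;(1))
  P={5,7}:  v_{5} + v_{7} = v_{8} — sig = (2;(1))
  P={5,10}:  v_{5} + v_{10} = v_{6} — sig = (2;(1))
  P={6,7}:  v_{6} + v_{7} = v_{1} — sig = (2;(1))
  P={7,9}:  v_{7} + v_{9} = v_{3} — sig = (2;(1))
  P={8,10}:  v_{8} + v_{10} = v_{1} — sig = (2;(1))
  P={9,10}:  v_{9} + v_{10} = v_{4} — sig = (2;(1))
  P={1,2}:  v_{1} + v_{2} = v_{4} + v_{7} — sig = (2;(1,1))
  P={1,5}:  v_{1} + v_{5} = v_{6} + v_{8} — sig = (2;(1,1))
  P={3,5}:  v_{3} + v_{5} = v_{8} + v_{9} — sig = (2;(1,1))
  P={3,10}:  v_{3} + v_{10} = v_{4} + v_{7} — sig = (2;(1,1))
  P={4,5}:  v_{4} + v_{5} = v_{6} + v_{9} — sig = (2;(1,1))
  P={2,10}:  v_{2} + v_{10} = 2·v_{4} + v_{7} — sig = (2;(1,2))
  P={6,8,9}:  v_{6} + v_{8} + v_{9} = v_{5} — sig = (3;(1))

so the primitive-relation signature multiset is
    |P|=2: 21 collections, coeffs (), (), (), (1), (1), (1), (1), (1), (1), (1), (1), (1), (1), (1), (1), (1,1), (1,1), (1,1), (1,1), (1,1), (1,2)
    |P|=3: 1 collection, coeffs (1)


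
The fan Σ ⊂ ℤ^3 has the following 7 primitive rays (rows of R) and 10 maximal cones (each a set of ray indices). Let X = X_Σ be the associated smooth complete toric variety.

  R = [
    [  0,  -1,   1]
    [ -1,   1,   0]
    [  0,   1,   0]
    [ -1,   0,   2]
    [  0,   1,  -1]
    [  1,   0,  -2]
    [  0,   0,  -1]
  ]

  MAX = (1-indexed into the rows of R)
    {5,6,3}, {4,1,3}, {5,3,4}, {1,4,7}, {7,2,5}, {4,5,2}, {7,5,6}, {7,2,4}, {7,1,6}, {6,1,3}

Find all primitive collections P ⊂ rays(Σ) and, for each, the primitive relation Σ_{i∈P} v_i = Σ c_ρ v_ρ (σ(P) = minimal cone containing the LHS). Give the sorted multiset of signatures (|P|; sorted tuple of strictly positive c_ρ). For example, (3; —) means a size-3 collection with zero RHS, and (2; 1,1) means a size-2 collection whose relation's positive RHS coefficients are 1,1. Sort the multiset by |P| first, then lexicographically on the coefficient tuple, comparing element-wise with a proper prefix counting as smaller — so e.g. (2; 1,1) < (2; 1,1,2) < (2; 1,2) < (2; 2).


Primitive collections (7):

  P={1,5}:  v_{1} + v_{5} = 0  so sig = (2; —)
  P={4,6}:  v_{4} + v_{6} = 0  so sig = (2; —)
  P={3,7}:  v_{3} + v_{7} = v_{5}  so sig = (2; 1)
  P={1,2}:  v_{1} + v_{2} = v_{4} + v_{7}  so sig = (2; 1,1)
  P={2,6}:  v_{2} + v_{6} = v_{5} + v_{7}  so sig = (2; 1,1)
  P={2,3}:  v_{2} + v_{3} = v_{4} + 2·v_{5}  so sig = (2; 1,2)
  P={4,5,7}:  v_{4} + v_{5} + v_{7} = v_{2}  so sig = (3; 1)

Sorted signature multiset PRS(X):
[(2; —), (2; —), (2; 1), (2; 1,1), (2; 1,1), (2; 1,2), (3; 1)]


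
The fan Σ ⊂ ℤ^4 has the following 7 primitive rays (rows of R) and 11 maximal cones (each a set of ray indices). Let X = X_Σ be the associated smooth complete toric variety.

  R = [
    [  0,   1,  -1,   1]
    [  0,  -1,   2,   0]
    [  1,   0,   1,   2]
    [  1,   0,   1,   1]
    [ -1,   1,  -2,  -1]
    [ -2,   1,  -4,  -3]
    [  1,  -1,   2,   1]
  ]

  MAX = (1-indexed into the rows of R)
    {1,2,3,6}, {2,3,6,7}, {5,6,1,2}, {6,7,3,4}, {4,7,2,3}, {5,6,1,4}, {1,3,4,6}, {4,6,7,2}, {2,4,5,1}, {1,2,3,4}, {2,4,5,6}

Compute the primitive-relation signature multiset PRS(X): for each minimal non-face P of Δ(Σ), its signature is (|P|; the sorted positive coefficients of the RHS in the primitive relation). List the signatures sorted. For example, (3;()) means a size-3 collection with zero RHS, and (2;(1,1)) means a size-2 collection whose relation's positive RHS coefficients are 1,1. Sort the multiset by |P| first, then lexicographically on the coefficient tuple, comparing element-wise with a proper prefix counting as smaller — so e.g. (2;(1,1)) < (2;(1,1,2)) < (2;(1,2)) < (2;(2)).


5 collections generate NE(X_Σ); each relation:

  {5,7}:  v_{5} + v_{7} = 0 — sig = (2;())
  {1,7}:  v_{1} + v_{7} = v_{3} — sig = (2;(1))
  {3,5}:  v_{3} + v_{5} = v_{1} — sig = (2;(1))
  {2,3,4,6}:  v_{2} + v_{3} + v_{4} + v_{6} = 0 — sig = (4;())
  {1,2,4,6}:  v_{1} + v_{2} + v_{4} + v_{6} = v_{5} — sig = (4;(1))

Signatures (|P|; sorted positive RHS coefficients), sorted:
[(2;()), (2;(1)), (2;(1)), (4;()), (4;(1))]


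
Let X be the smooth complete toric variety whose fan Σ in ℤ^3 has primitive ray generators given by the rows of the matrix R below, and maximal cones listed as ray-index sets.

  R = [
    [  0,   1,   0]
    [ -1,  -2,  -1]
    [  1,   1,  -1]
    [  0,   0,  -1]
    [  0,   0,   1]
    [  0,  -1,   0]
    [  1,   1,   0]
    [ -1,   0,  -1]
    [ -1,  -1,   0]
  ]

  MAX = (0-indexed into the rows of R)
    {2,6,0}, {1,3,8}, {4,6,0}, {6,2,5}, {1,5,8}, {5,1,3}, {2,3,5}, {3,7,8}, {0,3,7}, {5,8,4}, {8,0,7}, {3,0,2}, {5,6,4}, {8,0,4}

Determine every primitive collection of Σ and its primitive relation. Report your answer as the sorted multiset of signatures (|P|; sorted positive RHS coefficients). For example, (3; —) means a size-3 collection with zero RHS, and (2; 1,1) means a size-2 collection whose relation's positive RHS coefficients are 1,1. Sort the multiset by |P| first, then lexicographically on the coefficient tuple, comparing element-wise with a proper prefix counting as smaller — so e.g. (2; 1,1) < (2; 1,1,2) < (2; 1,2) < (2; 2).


Δ(Σ) — 9 vertices, 17 min non-faces:

  • {0,5}:  v_{0} + v_{5} = 0  ⇒ sig = (2; —)
  • {3,4}:  v_{3} + v_{4} = 0  ⇒ sig = (2; —)
  • {6,8}:  v_{6} + v_{8} = 0  ⇒ sig = (2; —)
  • {2,4}:  v_{2} + v_{4} = v_{6}  ⇒ sig = (2; 1)
  • {2,8}:  v_{2} + v_{8} = v_{3}  ⇒ sig = (2; 1)
  • {3,6}:  v_{3} + v_{6} = v_{2}  ⇒ sig = (2; 1)
  • {0,1}:  v_{0} + v_{1} = v_{3} + v_{8}  ⇒ sig = (2; 1,1)
  • {1,4}:  v_{1} + v_{4} = v_{5} + v_{8}  ⇒ sig = (2; 1,1)
  • {1,6}:  v_{1} + v_{6} = v_{3} + v_{5}  ⇒ sig = (2; 1,1)
  • {4,7}:  v_{4} + v_{7} = v_{0} + v_{8}  ⇒ sig = (2; 1,1)
  • {5,7}:  v_{5} + v_{7} = v_{3} + v_{8}  ⇒ sig = (2; 1,1)
  • {6,7}:  v_{6} + v_{7} = v_{0} + v_{3}  ⇒ sig = (2; 1,1)
  • {1,2}:  v_{1} + v_{2} = 2·v_{3} + v_{5}  ⇒ sig = (2; 1,2)
  • {2,7}:  v_{2} + v_{7} = v_{0} + 2·v_{3}  ⇒ sig = (2; 1,2)
  • {1,7}:  v_{1} + v_{7} = 2·v_{3} + 2·v_{8}  ⇒ sig = (2; 2,2)
  • {0,3,8}:  v_{0} + v_{3} + v_{8} = v_{7}  ⇒ sig = (3; 1)
  • {3,5,8}:  v_{3} + v_{5} + v_{8} = v_{1}  ⇒ sig = (3; 1)

Signatures (|P|; sorted positive RHS coefficients), sorted:
[(2; —), (2; —), (2; —), (2; 1), (2; 1), (2; 1), (2; 1,1), (2; 1,1), (2; 1,1), (2; 1,1), (2; 1,1), (2; 1,1), (2; 1,2), (2; 1,2), (2; 2,2), (3; 1), (3; 1)]


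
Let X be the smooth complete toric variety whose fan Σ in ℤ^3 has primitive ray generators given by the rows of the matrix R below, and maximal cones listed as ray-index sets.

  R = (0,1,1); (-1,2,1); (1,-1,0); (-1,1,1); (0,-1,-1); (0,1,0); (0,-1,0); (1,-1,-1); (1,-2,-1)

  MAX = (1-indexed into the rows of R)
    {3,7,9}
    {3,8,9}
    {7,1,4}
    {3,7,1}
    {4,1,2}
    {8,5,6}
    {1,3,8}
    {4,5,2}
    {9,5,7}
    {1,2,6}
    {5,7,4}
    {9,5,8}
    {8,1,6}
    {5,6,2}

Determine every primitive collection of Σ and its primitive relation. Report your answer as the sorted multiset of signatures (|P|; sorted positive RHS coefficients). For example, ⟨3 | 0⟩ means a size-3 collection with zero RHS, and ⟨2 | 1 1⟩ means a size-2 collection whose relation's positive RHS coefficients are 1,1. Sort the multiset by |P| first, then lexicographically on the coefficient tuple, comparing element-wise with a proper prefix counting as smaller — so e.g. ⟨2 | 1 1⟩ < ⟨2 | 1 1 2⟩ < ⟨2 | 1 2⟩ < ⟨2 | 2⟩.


|primitive collections| = 15. Relations:

  {1,5}:  v_{1} + v_{5} = 0 ; sig = ⟨2 | 0⟩
  {2,9}:  v_{2} + v_{9} = 0 ; sig = ⟨2 | 0⟩
  {4,8}:  v_{4} + v_{8} = 0 ; sig = ⟨2 | 0⟩
  {6,7}:  v_{6} + v_{7} = 0 ; sig = ⟨2 | 0⟩
  {1,9}:  v_{1} + v_{9} = v_{3} ; sig = ⟨2 | 1⟩
  {2,3}:  v_{2} + v_{3} = v_{1} ; sig = ⟨2 | 1⟩
  {2,7}:  v_{2} + v_{7} = v_{4} ; sig = ⟨2 | 1⟩
  {2,8}:  v_{2} + v_{8} = v_{6} ; sig = ⟨2 | 1⟩
  {3,5}:  v_{3} + v_{5} = v_{9} ; sig = ⟨2 | 1⟩
  {4,6}:  v_{4} + v_{6} = v_{2} ; sig = ⟨2 | 1⟩
  {4,9}:  v_{4} + v_{9} = v_{7} ; sig = ⟨2 | 1⟩
  {6,9}:  v_{6} + v_{9} = v_{8} ; sig = ⟨2 | 1⟩
  {7,8}:  v_{7} + v_{8} = v_{9} ; sig = ⟨2 | 1⟩
  {3,4}:  v_{3} + v_{4} = v_{1} + v_{7} ; sig = ⟨2 | 1 1⟩
  {3,6}:  v_{3} + v_{6} = v_{1} + v_{8} ; sig = ⟨2 | 1 1⟩

Signatures (|P|; sorted positive RHS coefficients), sorted:
[⟨2 | 0⟩, ⟨2 | 0⟩, ⟨2 | 0⟩, ⟨2 | 0⟩, ⟨2 | 1⟩, ⟨2 | 1⟩, ⟨2 | 1⟩, ⟨2 | 1⟩, ⟨2 | 1⟩, ⟨2 | 1⟩, ⟨2 | 1⟩, ⟨2 | 1⟩, ⟨2 | 1⟩, ⟨2 | 1 1⟩, ⟨2 | 1 1⟩]


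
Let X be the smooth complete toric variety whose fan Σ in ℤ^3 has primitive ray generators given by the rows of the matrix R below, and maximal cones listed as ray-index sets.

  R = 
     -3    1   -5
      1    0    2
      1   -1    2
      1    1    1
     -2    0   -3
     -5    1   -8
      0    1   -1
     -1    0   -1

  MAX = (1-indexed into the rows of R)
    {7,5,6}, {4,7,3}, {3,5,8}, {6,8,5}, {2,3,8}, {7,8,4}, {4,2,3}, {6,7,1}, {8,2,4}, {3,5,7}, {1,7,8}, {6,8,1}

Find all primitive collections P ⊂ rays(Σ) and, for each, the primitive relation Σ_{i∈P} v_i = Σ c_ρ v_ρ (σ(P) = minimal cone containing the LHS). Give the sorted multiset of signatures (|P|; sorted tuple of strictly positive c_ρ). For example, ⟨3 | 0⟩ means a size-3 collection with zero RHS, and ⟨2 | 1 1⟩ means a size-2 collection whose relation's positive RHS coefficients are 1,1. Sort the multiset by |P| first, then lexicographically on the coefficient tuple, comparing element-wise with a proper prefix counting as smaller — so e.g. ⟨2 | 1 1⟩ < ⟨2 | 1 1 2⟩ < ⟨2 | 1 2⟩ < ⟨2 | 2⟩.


14 minimal non-faces of Δ(Σ) (on 8 rays):

  {1,3}:  v_{1} + v_{3} = v_{5} ; sig = ⟨2 | 1⟩
  {1,5}:  v_{1} + v_{5} = v_{6} ; sig = ⟨2 | 1⟩
  {2,5}:  v_{2} + v_{5} = v_{8} ; sig = ⟨2 | 1⟩
  {2,7}:  v_{2} + v_{7} = v_{4} ; sig = ⟨2 | 1⟩
  {2,6}:  v_{2} + v_{6} = v_{1} + v_{8} ; sig = ⟨2 | 1 1⟩
  {4,5}:  v_{4} + v_{5} = v_{7} + v_{8} ; sig = ⟨2 | 1 1⟩
  {4,6}:  v_{4} + v_{6} = v_{1} + v_{7} + v_{8} ; sig = ⟨2 | 1 1 1⟩
  {1,2}:  v_{1} + v_{2} = v_{7} + 2·v_{8} ; sig = ⟨2 | 1 2⟩
  {3,6}:  v_{3} + v_{6} = 2·v_{5} ; sig = ⟨2 | 2⟩
  {1,4}:  v_{1} + v_{4} = 2·v_{7} + 2·v_{8} ; sig = ⟨2 | 2 2⟩
  {3,7,8}:  v_{3} + v_{7} + v_{8} = 0 ; sig = ⟨3 | 0⟩
  {3,4,8}:  v_{3} + v_{4} + v_{8} = v_{2} ; sig = ⟨3 | 1⟩
  {5,7,8}:  v_{5} + v_{7} + v_{8} = v_{1} ; sig = ⟨3 | 1⟩
  {6,7,8}:  v_{6} + v_{7} + v_{8} = 2·v_{1} ; sig = ⟨3 | 2⟩

so the primitive-relation signature multiset is
    ⟨2 | 1⟩
    ⟨2 | 1⟩
    ⟨2 | 1⟩
    ⟨2 | 1⟩
    ⟨2 | 1 1⟩
    ⟨2 | 1 1⟩
    ⟨2 | 1 1 1⟩
    ⟨2 | 1 2⟩
    ⟨2 | 2⟩
    ⟨2 | 2 2⟩
    ⟨3 | 0⟩
    ⟨3 | 1⟩
    ⟨3 | 1⟩
    ⟨3 | 2⟩
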